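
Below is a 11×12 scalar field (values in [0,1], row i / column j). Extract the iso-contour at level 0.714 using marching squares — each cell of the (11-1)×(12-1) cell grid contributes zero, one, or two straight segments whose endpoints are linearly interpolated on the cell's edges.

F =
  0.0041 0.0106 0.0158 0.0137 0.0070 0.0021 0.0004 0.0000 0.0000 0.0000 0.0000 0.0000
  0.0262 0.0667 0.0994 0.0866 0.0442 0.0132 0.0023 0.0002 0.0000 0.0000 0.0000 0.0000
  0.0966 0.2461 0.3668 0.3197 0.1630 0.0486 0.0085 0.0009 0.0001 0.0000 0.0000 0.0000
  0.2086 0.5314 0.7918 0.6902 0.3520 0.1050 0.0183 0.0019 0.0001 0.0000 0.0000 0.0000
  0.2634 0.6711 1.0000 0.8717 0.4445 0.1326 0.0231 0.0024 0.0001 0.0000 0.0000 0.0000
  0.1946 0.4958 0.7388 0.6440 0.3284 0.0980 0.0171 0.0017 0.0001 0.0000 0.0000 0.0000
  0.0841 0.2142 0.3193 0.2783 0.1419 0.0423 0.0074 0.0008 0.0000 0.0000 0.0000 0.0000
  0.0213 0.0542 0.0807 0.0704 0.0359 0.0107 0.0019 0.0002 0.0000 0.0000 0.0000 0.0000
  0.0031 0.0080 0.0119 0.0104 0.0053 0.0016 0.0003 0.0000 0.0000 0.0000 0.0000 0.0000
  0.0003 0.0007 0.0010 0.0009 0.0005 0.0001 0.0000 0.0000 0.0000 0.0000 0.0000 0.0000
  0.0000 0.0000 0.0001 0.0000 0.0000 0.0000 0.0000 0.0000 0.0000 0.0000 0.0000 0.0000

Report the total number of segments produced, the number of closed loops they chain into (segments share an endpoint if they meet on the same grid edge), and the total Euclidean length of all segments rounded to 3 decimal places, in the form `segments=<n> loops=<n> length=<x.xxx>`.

segments=10 loops=1 length=6.733

cell (2,1): code 0100 → (2.817,2.000)–(3.000,1.701)
cell (2,2): code 1000 → (3.000,2.766)–(2.817,2.000)
cell (3,1): code 0110 → (3.000,1.701)–(4.000,1.130)
cell (3,2): code 1101 → (3.131,3.000)–(3.000,2.766)
cell (3,3): code 1000 → (4.000,3.369)–(3.131,3.000)
cell (4,1): code 0110 → (4.000,1.130)–(5.000,1.898)
cell (4,2): code 1011 → (5.000,2.262)–(4.693,3.000)
cell (4,3): code 0001 → (4.693,3.000)–(4.000,3.369)
cell (5,1): code 0010 → (5.000,1.898)–(5.059,2.000)
cell (5,2): code 0001 → (5.059,2.000)–(5.000,2.262)
total: 10 segments, chained into 1 closed loop(s), length Σ = 6.733024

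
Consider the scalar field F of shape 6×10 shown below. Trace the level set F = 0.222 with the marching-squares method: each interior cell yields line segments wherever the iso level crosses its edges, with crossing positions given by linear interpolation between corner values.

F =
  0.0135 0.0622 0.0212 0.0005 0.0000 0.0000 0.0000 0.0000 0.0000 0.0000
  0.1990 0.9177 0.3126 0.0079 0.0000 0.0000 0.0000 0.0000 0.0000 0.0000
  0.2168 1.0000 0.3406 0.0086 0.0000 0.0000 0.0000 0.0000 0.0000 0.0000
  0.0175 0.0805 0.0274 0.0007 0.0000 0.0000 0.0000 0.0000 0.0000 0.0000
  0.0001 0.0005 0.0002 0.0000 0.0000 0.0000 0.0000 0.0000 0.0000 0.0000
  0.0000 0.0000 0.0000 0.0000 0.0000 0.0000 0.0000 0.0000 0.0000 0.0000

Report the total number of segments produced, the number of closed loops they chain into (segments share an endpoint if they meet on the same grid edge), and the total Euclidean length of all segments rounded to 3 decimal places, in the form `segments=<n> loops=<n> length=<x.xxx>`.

segments=8 loops=1 length=7.745

cell (0,0): code 0100 → (0.187,1.000)–(1.000,0.032)
cell (0,1): code 1100 → (0.689,2.000)–(0.187,1.000)
cell (0,2): code 1000 → (1.000,2.297)–(0.689,2.000)
cell (1,0): code 0110 → (1.000,0.032)–(2.000,0.007)
cell (1,2): code 1001 → (2.000,2.357)–(1.000,2.297)
cell (2,0): code 0010 → (2.000,0.007)–(2.846,1.000)
cell (2,1): code 0011 → (2.846,1.000)–(2.379,2.000)
cell (2,2): code 0001 → (2.379,2.000)–(2.000,2.357)
total: 8 segments, chained into 1 closed loop(s), length Σ = 7.744936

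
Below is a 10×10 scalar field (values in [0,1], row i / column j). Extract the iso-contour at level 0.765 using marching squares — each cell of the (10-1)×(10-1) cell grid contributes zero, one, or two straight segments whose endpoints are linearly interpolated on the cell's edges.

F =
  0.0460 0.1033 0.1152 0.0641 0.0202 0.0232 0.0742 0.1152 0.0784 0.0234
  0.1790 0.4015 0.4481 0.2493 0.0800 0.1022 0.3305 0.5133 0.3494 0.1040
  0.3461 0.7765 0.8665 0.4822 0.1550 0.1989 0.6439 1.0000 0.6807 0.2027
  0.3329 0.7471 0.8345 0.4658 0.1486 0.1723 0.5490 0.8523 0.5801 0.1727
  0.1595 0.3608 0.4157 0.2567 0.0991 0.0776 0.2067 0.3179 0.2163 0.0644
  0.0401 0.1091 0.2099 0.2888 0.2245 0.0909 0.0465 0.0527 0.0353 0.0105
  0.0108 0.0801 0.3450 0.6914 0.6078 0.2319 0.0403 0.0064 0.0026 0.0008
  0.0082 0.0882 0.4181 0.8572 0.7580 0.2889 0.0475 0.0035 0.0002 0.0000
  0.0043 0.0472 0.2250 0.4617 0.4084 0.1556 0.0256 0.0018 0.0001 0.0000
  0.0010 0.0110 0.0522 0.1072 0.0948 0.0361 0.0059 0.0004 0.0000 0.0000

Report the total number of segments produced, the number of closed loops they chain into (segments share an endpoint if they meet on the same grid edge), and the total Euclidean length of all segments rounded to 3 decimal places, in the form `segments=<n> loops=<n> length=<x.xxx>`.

cell (1,0): code 0100 → (1.969,1.000)–(2.000,0.973)
cell (1,1): code 1100 → (1.757,2.000)–(1.969,1.000)
cell (1,2): code 1000 → (2.000,2.264)–(1.757,2.000)
cell (1,6): code 0100 → (1.517,7.000)–(2.000,6.340)
cell (1,7): code 1000 → (2.000,7.736)–(1.517,7.000)
cell (2,0): code 0010 → (2.000,0.973)–(2.391,1.000)
cell (2,1): code 0111 → (2.391,1.000)–(3.000,1.205)
cell (2,2): code 1001 → (3.000,2.189)–(2.000,2.264)
cell (2,6): code 0110 → (2.000,6.340)–(3.000,6.712)
cell (2,7): code 1001 → (3.000,7.321)–(2.000,7.736)
cell (3,1): code 0010 → (3.000,1.205)–(3.166,2.000)
cell (3,2): code 0001 → (3.166,2.000)–(3.000,2.189)
cell (3,6): code 0010 → (3.000,6.712)–(3.163,7.000)
cell (3,7): code 0001 → (3.163,7.000)–(3.000,7.321)
cell (6,2): code 0100 → (6.444,3.000)–(7.000,2.790)
cell (6,3): code 1000 → (7.000,3.929)–(6.444,3.000)
cell (7,2): code 0010 → (7.000,2.790)–(7.233,3.000)
cell (7,3): code 0001 → (7.233,3.000)–(7.000,3.929)
total: 18 segments, chained into 3 closed loop(s), length Σ = 12.010342

segments=18 loops=3 length=12.010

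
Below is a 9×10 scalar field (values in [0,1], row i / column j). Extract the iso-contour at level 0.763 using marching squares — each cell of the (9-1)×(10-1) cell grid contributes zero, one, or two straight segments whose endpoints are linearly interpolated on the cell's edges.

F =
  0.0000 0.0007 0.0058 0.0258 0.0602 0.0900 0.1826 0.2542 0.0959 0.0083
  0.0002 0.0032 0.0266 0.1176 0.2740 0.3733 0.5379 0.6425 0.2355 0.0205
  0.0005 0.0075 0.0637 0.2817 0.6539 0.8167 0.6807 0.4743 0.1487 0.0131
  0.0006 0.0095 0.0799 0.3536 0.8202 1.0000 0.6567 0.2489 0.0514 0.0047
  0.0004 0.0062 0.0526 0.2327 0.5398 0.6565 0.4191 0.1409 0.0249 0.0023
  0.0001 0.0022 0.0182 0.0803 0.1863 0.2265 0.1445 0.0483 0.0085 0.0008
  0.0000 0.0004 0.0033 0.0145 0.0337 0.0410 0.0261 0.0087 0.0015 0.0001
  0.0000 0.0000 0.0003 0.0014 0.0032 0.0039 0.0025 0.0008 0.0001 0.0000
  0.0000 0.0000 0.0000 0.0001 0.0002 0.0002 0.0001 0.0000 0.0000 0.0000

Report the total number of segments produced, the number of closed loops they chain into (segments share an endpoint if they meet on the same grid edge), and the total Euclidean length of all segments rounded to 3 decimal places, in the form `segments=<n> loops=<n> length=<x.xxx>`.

cell (1,4): code 0100 → (1.879,5.000)–(2.000,4.670)
cell (1,5): code 1000 → (2.000,5.395)–(1.879,5.000)
cell (2,3): code 0100 → (2.656,4.000)–(3.000,3.877)
cell (2,4): code 1110 → (2.000,4.670)–(2.656,4.000)
cell (2,5): code 1001 → (3.000,5.690)–(2.000,5.395)
cell (3,3): code 0010 → (3.000,3.877)–(3.204,4.000)
cell (3,4): code 0011 → (3.204,4.000)–(3.690,5.000)
cell (3,5): code 0001 → (3.690,5.000)–(3.000,5.690)
total: 8 segments, chained into 1 closed loop(s), length Σ = 5.435953

segments=8 loops=1 length=5.436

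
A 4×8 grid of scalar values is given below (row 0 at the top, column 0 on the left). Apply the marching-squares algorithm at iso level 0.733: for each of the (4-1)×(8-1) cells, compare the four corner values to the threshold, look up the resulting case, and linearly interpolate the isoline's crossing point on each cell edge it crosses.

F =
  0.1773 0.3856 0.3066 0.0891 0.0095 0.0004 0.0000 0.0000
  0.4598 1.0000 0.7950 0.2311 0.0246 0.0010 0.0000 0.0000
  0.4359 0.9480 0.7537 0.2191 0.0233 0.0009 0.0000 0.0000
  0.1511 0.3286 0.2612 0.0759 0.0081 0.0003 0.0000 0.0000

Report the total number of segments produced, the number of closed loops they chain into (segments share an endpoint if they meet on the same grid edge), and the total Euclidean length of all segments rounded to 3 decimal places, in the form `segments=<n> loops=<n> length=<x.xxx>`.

cell (0,0): code 0100 → (0.565,1.000)–(1.000,0.506)
cell (0,1): code 1100 → (0.873,2.000)–(0.565,1.000)
cell (0,2): code 1000 → (1.000,2.110)–(0.873,2.000)
cell (1,0): code 0110 → (1.000,0.506)–(2.000,0.580)
cell (1,2): code 1001 → (2.000,2.039)–(1.000,2.110)
cell (2,0): code 0010 → (2.000,0.580)–(2.347,1.000)
cell (2,1): code 0011 → (2.347,1.000)–(2.042,2.000)
cell (2,2): code 0001 → (2.042,2.000)–(2.000,2.039)
total: 8 segments, chained into 1 closed loop(s), length Σ = 5.525022

segments=8 loops=1 length=5.525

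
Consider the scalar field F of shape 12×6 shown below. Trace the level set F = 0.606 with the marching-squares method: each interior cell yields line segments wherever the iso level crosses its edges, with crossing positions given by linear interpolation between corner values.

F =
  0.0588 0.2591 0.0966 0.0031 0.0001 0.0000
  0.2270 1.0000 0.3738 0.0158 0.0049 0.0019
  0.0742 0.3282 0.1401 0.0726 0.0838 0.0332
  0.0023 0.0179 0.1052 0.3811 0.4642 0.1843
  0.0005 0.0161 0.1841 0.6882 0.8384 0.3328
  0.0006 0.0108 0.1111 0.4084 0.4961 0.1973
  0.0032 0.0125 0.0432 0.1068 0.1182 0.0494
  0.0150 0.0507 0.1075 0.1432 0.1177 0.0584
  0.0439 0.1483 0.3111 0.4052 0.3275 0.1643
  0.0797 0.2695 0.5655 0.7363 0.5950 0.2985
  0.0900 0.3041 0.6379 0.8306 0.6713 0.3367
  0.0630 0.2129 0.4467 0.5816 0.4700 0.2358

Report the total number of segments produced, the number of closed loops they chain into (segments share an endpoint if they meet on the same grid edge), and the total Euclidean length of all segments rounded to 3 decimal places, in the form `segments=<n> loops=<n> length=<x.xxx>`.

cell (0,0): code 0100 → (0.468,1.000)–(1.000,0.490)
cell (0,1): code 1000 → (1.000,1.629)–(0.468,1.000)
cell (1,0): code 0010 → (1.000,0.490)–(1.586,1.000)
cell (1,1): code 0001 → (1.586,1.000)–(1.000,1.629)
cell (3,2): code 0100 → (3.732,3.000)–(4.000,2.837)
cell (3,3): code 1100 → (3.379,4.000)–(3.732,3.000)
cell (3,4): code 1000 → (4.000,4.460)–(3.379,4.000)
cell (4,2): code 0010 → (4.000,2.837)–(4.294,3.000)
cell (4,3): code 0011 → (4.294,3.000)–(4.679,4.000)
cell (4,4): code 0001 → (4.679,4.000)–(4.000,4.460)
cell (8,2): code 0100 → (8.606,3.000)–(9.000,2.237)
cell (8,3): code 1000 → (9.000,3.922)–(8.606,3.000)
cell (9,1): code 0100 → (9.559,2.000)–(10.000,1.904)
cell (9,2): code 1110 → (9.000,2.237)–(9.559,2.000)
cell (9,3): code 1101 → (9.144,4.000)–(9.000,3.922)
cell (9,4): code 1000 → (10.000,4.195)–(9.144,4.000)
cell (10,1): code 0010 → (10.000,1.904)–(10.167,2.000)
cell (10,2): code 0011 → (10.167,2.000)–(10.902,3.000)
cell (10,3): code 0011 → (10.902,3.000)–(10.324,4.000)
cell (10,4): code 0001 → (10.324,4.000)–(10.000,4.195)
total: 20 segments, chained into 3 closed loop(s), length Σ = 14.499708

segments=20 loops=3 length=14.500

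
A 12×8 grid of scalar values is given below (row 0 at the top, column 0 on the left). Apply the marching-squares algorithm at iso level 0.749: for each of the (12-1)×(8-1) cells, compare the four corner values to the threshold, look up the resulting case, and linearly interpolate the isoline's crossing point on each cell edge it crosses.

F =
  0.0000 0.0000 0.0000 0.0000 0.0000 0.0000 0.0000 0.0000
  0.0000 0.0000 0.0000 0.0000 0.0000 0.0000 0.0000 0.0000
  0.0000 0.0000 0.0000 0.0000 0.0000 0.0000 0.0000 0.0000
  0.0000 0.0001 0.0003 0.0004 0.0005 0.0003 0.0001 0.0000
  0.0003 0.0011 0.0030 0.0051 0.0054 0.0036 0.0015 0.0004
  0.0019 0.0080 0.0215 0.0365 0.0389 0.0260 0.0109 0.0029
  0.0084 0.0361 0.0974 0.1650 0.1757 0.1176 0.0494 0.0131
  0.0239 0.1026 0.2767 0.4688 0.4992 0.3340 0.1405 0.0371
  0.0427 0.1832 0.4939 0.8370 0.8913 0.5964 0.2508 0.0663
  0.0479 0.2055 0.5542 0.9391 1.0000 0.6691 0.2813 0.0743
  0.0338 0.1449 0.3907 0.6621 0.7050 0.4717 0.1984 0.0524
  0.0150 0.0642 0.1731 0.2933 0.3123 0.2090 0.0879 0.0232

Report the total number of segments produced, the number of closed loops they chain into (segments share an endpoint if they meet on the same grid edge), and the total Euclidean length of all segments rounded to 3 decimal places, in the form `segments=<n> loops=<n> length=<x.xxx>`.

cell (7,2): code 0100 → (7.761,3.000)–(8.000,2.744)
cell (7,3): code 1100 → (7.637,4.000)–(7.761,3.000)
cell (7,4): code 1000 → (8.000,4.483)–(7.637,4.000)
cell (8,2): code 0110 → (8.000,2.744)–(9.000,2.506)
cell (8,4): code 1001 → (9.000,4.759)–(8.000,4.483)
cell (9,2): code 0010 → (9.000,2.506)–(9.686,3.000)
cell (9,3): code 0011 → (9.686,3.000)–(9.851,4.000)
cell (9,4): code 0001 → (9.851,4.000)–(9.000,4.759)
total: 8 segments, chained into 1 closed loop(s), length Σ = 7.026046

segments=8 loops=1 length=7.026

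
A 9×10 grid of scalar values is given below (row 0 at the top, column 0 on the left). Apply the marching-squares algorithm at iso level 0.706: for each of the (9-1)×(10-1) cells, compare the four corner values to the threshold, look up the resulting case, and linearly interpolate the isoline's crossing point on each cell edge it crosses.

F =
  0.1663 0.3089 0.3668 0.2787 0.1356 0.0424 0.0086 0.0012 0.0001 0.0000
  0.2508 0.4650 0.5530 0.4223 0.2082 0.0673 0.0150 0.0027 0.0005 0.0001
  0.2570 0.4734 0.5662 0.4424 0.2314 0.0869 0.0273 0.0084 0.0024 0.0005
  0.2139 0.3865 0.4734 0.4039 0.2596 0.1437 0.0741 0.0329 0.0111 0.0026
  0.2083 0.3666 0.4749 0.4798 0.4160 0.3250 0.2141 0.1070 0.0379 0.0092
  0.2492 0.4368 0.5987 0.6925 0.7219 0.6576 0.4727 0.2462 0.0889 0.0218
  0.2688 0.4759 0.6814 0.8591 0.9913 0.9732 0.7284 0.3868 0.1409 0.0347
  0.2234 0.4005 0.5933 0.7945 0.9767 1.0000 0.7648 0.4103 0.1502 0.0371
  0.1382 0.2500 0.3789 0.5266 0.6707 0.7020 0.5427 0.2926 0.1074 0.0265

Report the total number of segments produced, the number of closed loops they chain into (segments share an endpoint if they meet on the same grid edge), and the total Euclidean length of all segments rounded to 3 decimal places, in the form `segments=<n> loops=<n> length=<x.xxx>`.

cell (4,3): code 0100 → (4.948,4.000)–(5.000,3.459)
cell (4,4): code 1000 → (5.000,4.247)–(4.948,4.000)
cell (5,2): code 0100 → (5.081,3.000)–(6.000,2.138)
cell (5,3): code 1110 → (5.000,3.459)–(5.081,3.000)
cell (5,4): code 1101 → (5.153,5.000)–(5.000,4.247)
cell (5,5): code 1100 → (5.912,6.000)–(5.153,5.000)
cell (5,6): code 1000 → (6.000,6.066)–(5.912,6.000)
cell (6,2): code 0110 → (6.000,2.138)–(7.000,2.560)
cell (6,6): code 1001 → (7.000,6.166)–(6.000,6.066)
cell (7,2): code 0010 → (7.000,2.560)–(7.330,3.000)
cell (7,3): code 0011 → (7.330,3.000)–(7.885,4.000)
cell (7,4): code 0011 → (7.885,4.000)–(7.987,5.000)
cell (7,5): code 0011 → (7.987,5.000)–(7.265,6.000)
cell (7,6): code 0001 → (7.265,6.000)–(7.000,6.166)
total: 14 segments, chained into 1 closed loop(s), length Σ = 10.989647

segments=14 loops=1 length=10.990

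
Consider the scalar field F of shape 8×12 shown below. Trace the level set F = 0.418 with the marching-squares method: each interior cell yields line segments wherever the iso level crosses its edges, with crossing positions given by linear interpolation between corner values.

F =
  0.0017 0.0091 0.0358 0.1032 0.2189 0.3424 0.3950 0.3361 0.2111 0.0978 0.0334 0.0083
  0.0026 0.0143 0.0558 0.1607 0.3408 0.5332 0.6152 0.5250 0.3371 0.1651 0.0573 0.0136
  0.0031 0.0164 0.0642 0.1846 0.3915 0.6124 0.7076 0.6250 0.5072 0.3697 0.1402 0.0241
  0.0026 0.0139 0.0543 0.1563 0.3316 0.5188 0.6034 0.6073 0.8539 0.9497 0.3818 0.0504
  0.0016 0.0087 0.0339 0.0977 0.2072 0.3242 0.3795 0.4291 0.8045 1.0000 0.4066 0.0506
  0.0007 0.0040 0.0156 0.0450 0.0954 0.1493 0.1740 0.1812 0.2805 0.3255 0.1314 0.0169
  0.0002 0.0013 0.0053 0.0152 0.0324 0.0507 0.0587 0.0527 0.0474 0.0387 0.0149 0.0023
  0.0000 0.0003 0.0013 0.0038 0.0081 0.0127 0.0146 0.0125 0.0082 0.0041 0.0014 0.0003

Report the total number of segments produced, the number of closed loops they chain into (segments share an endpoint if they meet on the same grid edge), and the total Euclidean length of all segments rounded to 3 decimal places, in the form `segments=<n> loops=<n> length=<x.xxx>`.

segments=18 loops=1 length=16.340

cell (0,4): code 0100 → (0.396,5.000)–(1.000,4.401)
cell (0,5): code 1100 → (0.104,6.000)–(0.396,5.000)
cell (0,6): code 1100 → (0.434,7.000)–(0.104,6.000)
cell (0,7): code 1000 → (1.000,7.569)–(0.434,7.000)
cell (1,4): code 0110 → (1.000,4.401)–(2.000,4.120)
cell (1,7): code 1101 → (1.476,8.000)–(1.000,7.569)
cell (1,8): code 1000 → (2.000,8.649)–(1.476,8.000)
cell (2,4): code 0110 → (2.000,4.120)–(3.000,4.462)
cell (2,8): code 1101 → (2.083,9.000)–(2.000,8.649)
cell (2,9): code 1000 → (3.000,9.936)–(2.083,9.000)
cell (3,4): code 0010 → (3.000,4.462)–(3.518,5.000)
cell (3,5): code 0011 → (3.518,5.000)–(3.828,6.000)
cell (3,6): code 0111 → (3.828,6.000)–(4.000,6.776)
cell (3,9): code 1001 → (4.000,9.981)–(3.000,9.936)
cell (4,6): code 0010 → (4.000,6.776)–(4.045,7.000)
cell (4,7): code 0011 → (4.045,7.000)–(4.738,8.000)
cell (4,8): code 0011 → (4.738,8.000)–(4.863,9.000)
cell (4,9): code 0001 → (4.863,9.000)–(4.000,9.981)
total: 18 segments, chained into 1 closed loop(s), length Σ = 16.339622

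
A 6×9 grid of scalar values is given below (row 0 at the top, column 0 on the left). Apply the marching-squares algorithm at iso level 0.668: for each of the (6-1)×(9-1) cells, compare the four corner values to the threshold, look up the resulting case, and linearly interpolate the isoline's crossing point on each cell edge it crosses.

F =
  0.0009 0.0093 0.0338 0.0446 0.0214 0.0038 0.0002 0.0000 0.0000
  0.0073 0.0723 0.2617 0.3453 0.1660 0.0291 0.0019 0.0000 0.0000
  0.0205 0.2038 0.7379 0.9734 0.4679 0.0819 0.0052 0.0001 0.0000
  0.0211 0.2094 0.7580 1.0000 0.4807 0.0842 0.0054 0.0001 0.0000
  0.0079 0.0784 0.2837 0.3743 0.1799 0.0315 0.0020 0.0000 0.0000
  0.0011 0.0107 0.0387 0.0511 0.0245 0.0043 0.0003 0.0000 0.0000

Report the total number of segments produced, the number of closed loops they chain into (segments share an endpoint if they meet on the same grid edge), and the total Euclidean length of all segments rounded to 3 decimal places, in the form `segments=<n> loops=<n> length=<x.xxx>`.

segments=8 loops=1 length=6.168

cell (1,1): code 0100 → (1.853,2.000)–(2.000,1.869)
cell (1,2): code 1100 → (1.514,3.000)–(1.853,2.000)
cell (1,3): code 1000 → (2.000,3.604)–(1.514,3.000)
cell (2,1): code 0110 → (2.000,1.869)–(3.000,1.836)
cell (2,3): code 1001 → (3.000,3.639)–(2.000,3.604)
cell (3,1): code 0010 → (3.000,1.836)–(3.190,2.000)
cell (3,2): code 0011 → (3.190,2.000)–(3.531,3.000)
cell (3,3): code 0001 → (3.531,3.000)–(3.000,3.639)
total: 8 segments, chained into 1 closed loop(s), length Σ = 6.167541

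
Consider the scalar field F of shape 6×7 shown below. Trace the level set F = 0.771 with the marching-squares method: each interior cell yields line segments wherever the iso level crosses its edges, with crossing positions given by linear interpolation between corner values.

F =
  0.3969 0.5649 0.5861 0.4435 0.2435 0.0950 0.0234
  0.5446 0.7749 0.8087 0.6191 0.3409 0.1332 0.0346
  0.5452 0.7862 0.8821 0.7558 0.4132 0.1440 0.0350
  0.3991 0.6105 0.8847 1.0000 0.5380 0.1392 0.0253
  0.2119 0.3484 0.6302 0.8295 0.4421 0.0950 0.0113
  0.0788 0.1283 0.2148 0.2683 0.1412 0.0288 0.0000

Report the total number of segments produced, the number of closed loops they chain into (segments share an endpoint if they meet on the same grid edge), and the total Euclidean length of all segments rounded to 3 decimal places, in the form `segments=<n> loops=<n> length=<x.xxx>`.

cell (0,0): code 0100 → (0.981,1.000)–(1.000,0.983)
cell (0,1): code 1100 → (0.831,2.000)–(0.981,1.000)
cell (0,2): code 1000 → (1.000,2.199)–(0.831,2.000)
cell (1,0): code 0110 → (1.000,0.983)–(2.000,0.937)
cell (1,2): code 1001 → (2.000,2.880)–(1.000,2.199)
cell (2,0): code 0010 → (2.000,0.937)–(2.087,1.000)
cell (2,1): code 0111 → (2.087,1.000)–(3.000,1.585)
cell (2,2): code 1101 → (2.062,3.000)–(2.000,2.880)
cell (2,3): code 1000 → (3.000,3.496)–(2.062,3.000)
cell (3,1): code 0010 → (3.000,1.585)–(3.447,2.000)
cell (3,2): code 0111 → (3.447,2.000)–(4.000,2.706)
cell (3,3): code 1001 → (4.000,3.151)–(3.000,3.496)
cell (4,2): code 0010 → (4.000,2.706)–(4.104,3.000)
cell (4,3): code 0001 → (4.104,3.000)–(4.000,3.151)
total: 14 segments, chained into 1 closed loop(s), length Σ = 8.956197

segments=14 loops=1 length=8.956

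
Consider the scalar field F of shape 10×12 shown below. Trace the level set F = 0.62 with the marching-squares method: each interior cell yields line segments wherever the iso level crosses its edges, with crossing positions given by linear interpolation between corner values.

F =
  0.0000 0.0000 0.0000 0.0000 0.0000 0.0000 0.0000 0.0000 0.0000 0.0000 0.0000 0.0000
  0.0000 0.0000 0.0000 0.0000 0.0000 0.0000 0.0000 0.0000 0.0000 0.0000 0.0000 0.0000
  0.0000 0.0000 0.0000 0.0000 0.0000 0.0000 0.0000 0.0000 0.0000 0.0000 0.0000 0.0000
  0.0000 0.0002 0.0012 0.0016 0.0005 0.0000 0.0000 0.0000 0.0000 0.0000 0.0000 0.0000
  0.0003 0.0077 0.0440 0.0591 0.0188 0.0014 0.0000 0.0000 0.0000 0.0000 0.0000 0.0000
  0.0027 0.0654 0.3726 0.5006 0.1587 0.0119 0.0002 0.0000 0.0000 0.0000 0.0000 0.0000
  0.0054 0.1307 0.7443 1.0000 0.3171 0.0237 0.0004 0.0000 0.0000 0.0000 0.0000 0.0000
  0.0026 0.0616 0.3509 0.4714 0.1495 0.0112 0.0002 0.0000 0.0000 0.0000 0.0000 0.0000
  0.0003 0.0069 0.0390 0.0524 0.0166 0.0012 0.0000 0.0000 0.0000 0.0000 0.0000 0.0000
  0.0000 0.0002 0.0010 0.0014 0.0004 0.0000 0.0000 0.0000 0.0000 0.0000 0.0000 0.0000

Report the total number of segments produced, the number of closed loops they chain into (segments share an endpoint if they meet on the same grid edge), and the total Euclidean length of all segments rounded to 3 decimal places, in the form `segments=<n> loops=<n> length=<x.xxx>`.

cell (5,1): code 0100 → (5.666,2.000)–(6.000,1.797)
cell (5,2): code 1100 → (5.239,3.000)–(5.666,2.000)
cell (5,3): code 1000 → (6.000,3.556)–(5.239,3.000)
cell (6,1): code 0010 → (6.000,1.797)–(6.316,2.000)
cell (6,2): code 0011 → (6.316,2.000)–(6.719,3.000)
cell (6,3): code 0001 → (6.719,3.000)–(6.000,3.556)
total: 6 segments, chained into 1 closed loop(s), length Σ = 4.783330

segments=6 loops=1 length=4.783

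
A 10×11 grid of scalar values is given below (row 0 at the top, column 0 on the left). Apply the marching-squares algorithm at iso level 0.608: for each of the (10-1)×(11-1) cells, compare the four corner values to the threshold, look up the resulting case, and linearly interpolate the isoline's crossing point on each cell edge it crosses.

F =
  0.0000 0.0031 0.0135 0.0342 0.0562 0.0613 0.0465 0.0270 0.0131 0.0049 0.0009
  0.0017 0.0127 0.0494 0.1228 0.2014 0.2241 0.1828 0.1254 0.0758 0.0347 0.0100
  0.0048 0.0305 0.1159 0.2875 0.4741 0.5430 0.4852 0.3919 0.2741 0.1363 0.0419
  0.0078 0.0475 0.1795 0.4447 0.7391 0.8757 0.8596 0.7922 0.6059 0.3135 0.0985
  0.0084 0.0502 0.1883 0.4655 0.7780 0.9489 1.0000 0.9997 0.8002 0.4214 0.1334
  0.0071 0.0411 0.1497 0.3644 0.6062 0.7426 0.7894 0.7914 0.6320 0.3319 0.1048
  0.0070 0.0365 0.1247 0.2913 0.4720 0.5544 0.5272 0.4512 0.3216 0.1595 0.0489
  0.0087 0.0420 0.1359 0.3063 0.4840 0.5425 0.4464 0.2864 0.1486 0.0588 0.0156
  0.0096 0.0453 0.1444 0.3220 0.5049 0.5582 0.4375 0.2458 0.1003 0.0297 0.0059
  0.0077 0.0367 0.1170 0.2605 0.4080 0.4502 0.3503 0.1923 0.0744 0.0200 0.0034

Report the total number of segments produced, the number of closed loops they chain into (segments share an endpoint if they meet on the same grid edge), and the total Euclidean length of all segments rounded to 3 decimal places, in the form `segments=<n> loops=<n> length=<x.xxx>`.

cell (2,3): code 0100 → (2.505,4.000)–(3.000,3.555)
cell (2,4): code 1100 → (2.195,5.000)–(2.505,4.000)
cell (2,5): code 1100 → (2.328,6.000)–(2.195,5.000)
cell (2,6): code 1100 → (2.540,7.000)–(2.328,6.000)
cell (2,7): code 1000 → (3.000,7.989)–(2.540,7.000)
cell (3,3): code 0110 → (3.000,3.555)–(4.000,3.456)
cell (3,7): code 1101 → (3.011,8.000)–(3.000,7.989)
cell (3,8): code 1000 → (4.000,8.507)–(3.011,8.000)
cell (4,3): code 0010 → (4.000,3.456)–(4.990,4.000)
cell (4,4): code 0111 → (4.990,4.000)–(5.000,4.013)
cell (4,8): code 1001 → (5.000,8.080)–(4.000,8.507)
cell (5,4): code 0010 → (5.000,4.013)–(5.715,5.000)
cell (5,5): code 0011 → (5.715,5.000)–(5.692,6.000)
cell (5,6): code 0011 → (5.692,6.000)–(5.539,7.000)
cell (5,7): code 0011 → (5.539,7.000)–(5.077,8.000)
cell (5,8): code 0001 → (5.077,8.000)–(5.000,8.080)
total: 16 segments, chained into 1 closed loop(s), length Σ = 13.643125

segments=16 loops=1 length=13.643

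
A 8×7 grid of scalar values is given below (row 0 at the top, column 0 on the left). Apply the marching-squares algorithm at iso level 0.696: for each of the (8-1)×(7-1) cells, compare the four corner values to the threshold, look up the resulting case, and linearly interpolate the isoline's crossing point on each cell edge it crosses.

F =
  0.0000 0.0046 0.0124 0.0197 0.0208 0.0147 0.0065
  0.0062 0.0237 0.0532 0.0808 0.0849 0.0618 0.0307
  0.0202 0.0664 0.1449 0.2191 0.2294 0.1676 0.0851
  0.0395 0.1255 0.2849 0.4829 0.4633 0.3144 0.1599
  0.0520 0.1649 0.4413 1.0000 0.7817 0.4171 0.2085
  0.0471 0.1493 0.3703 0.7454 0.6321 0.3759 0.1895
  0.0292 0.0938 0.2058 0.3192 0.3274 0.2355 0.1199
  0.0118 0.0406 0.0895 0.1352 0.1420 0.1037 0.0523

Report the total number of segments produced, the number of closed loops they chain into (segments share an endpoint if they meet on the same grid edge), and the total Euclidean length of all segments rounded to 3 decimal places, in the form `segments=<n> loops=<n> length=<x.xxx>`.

segments=8 loops=1 length=5.243

cell (3,2): code 0100 → (3.412,3.000)–(4.000,2.456)
cell (3,3): code 1100 → (3.731,4.000)–(3.412,3.000)
cell (3,4): code 1000 → (4.000,4.235)–(3.731,4.000)
cell (4,2): code 0110 → (4.000,2.456)–(5.000,2.868)
cell (4,3): code 1011 → (5.000,3.436)–(4.573,4.000)
cell (4,4): code 0001 → (4.573,4.000)–(4.000,4.235)
cell (5,2): code 0010 → (5.000,2.868)–(5.116,3.000)
cell (5,3): code 0001 → (5.116,3.000)–(5.000,3.436)
total: 8 segments, chained into 1 closed loop(s), length Σ = 5.242959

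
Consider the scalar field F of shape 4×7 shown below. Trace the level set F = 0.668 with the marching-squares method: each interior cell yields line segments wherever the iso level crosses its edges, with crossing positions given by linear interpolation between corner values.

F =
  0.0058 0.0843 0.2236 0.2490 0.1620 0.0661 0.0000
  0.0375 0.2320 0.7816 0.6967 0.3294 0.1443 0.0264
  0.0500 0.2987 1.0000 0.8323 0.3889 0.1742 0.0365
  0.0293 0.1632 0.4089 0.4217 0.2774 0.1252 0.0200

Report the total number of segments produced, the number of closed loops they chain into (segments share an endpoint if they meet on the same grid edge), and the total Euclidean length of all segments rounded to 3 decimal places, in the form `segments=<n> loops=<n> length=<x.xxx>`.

cell (0,1): code 0100 → (0.796,2.000)–(1.000,1.793)
cell (0,2): code 1100 → (0.936,3.000)–(0.796,2.000)
cell (0,3): code 1000 → (1.000,3.078)–(0.936,3.000)
cell (1,1): code 0110 → (1.000,1.793)–(2.000,1.527)
cell (1,3): code 1001 → (2.000,3.371)–(1.000,3.078)
cell (2,1): code 0010 → (2.000,1.527)–(2.562,2.000)
cell (2,2): code 0011 → (2.562,2.000)–(2.400,3.000)
cell (2,3): code 0001 → (2.400,3.000)–(2.000,3.371)
total: 8 segments, chained into 1 closed loop(s), length Σ = 5.770586

segments=8 loops=1 length=5.771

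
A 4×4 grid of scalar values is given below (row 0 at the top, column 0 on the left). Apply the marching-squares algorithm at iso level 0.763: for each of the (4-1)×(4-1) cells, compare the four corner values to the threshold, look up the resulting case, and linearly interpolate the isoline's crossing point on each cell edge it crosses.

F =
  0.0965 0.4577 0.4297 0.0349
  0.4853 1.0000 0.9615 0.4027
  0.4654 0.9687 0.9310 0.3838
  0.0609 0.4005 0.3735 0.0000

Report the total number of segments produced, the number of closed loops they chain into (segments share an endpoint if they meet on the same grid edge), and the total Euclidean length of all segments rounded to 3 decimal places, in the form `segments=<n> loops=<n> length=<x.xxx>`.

cell (0,0): code 0100 → (0.563,1.000)–(1.000,0.540)
cell (0,1): code 1100 → (0.627,2.000)–(0.563,1.000)
cell (0,2): code 1000 → (1.000,2.355)–(0.627,2.000)
cell (1,0): code 0110 → (1.000,0.540)–(2.000,0.591)
cell (1,2): code 1001 → (2.000,2.307)–(1.000,2.355)
cell (2,0): code 0010 → (2.000,0.591)–(2.362,1.000)
cell (2,1): code 0011 → (2.362,1.000)–(2.301,2.000)
cell (2,2): code 0001 → (2.301,2.000)–(2.000,2.307)
total: 8 segments, chained into 1 closed loop(s), length Σ = 6.132661

segments=8 loops=1 length=6.133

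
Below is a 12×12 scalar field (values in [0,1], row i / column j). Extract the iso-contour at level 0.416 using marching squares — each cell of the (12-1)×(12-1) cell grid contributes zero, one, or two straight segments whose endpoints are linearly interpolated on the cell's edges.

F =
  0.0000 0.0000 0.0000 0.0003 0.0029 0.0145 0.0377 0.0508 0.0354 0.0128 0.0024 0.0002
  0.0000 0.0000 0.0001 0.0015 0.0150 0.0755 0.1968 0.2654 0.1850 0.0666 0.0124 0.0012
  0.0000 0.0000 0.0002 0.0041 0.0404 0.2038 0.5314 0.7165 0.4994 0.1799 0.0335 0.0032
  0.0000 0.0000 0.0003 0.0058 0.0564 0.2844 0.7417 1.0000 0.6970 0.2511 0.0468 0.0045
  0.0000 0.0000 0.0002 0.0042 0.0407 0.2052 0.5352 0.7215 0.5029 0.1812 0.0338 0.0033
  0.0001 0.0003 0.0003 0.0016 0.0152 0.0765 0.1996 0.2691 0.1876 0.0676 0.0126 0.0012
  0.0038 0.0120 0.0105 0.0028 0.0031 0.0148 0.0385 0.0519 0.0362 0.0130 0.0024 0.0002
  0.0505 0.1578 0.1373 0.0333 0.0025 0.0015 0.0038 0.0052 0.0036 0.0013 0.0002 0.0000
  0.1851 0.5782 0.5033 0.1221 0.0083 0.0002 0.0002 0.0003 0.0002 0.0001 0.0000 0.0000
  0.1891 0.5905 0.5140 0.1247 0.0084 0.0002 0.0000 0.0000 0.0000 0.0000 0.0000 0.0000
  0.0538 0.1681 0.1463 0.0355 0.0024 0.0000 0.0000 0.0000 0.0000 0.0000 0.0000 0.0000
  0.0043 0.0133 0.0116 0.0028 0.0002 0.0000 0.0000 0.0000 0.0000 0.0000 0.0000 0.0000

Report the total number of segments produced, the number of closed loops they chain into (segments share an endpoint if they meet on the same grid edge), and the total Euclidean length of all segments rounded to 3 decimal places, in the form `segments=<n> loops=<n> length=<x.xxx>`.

segments=20 loops=2 length=16.148

cell (1,5): code 0100 → (1.655,6.000)–(2.000,5.648)
cell (1,6): code 1100 → (1.334,7.000)–(1.655,6.000)
cell (1,7): code 1100 → (1.735,8.000)–(1.334,7.000)
cell (1,8): code 1000 → (2.000,8.261)–(1.735,8.000)
cell (2,5): code 0110 → (2.000,5.648)–(3.000,5.288)
cell (2,8): code 1001 → (3.000,8.630)–(2.000,8.261)
cell (3,5): code 0110 → (3.000,5.288)–(4.000,5.639)
cell (3,8): code 1001 → (4.000,8.270)–(3.000,8.630)
cell (4,5): code 0010 → (4.000,5.639)–(4.355,6.000)
cell (4,6): code 0011 → (4.355,6.000)–(4.675,7.000)
cell (4,7): code 0011 → (4.675,7.000)–(4.276,8.000)
cell (4,8): code 0001 → (4.276,8.000)–(4.000,8.270)
cell (7,0): code 0100 → (7.614,1.000)–(8.000,0.587)
cell (7,1): code 1100 → (7.761,2.000)–(7.614,1.000)
cell (7,2): code 1000 → (8.000,2.229)–(7.761,2.000)
cell (8,0): code 0110 → (8.000,0.587)–(9.000,0.565)
cell (8,2): code 1001 → (9.000,2.252)–(8.000,2.229)
cell (9,0): code 0010 → (9.000,0.565)–(9.413,1.000)
cell (9,1): code 0011 → (9.413,1.000)–(9.267,2.000)
cell (9,2): code 0001 → (9.267,2.000)–(9.000,2.252)
total: 20 segments, chained into 2 closed loop(s), length Σ = 16.147554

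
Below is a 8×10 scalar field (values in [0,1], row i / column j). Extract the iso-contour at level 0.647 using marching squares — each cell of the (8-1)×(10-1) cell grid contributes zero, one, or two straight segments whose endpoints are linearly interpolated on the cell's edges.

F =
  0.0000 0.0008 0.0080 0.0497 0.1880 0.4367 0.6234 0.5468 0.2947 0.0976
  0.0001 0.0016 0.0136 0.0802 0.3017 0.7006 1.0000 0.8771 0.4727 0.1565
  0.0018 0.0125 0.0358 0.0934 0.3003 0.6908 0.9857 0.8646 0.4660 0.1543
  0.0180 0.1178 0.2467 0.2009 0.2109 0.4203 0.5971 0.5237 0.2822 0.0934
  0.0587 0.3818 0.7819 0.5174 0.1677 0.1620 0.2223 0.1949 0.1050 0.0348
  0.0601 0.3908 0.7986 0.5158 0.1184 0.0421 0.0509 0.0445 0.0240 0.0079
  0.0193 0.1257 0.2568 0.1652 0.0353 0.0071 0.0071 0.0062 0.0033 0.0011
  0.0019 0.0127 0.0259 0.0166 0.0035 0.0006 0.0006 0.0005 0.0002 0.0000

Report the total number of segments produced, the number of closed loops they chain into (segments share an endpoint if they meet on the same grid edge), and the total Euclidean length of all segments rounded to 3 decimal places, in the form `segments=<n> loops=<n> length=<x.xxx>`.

segments=16 loops=2 length=12.763

cell (0,4): code 0100 → (0.797,5.000)–(1.000,4.866)
cell (0,5): code 1100 → (0.063,6.000)–(0.797,5.000)
cell (0,6): code 1100 → (0.303,7.000)–(0.063,6.000)
cell (0,7): code 1000 → (1.000,7.569)–(0.303,7.000)
cell (1,4): code 0110 → (1.000,4.866)–(2.000,4.888)
cell (1,7): code 1001 → (2.000,7.546)–(1.000,7.569)
cell (2,4): code 0010 → (2.000,4.888)–(2.162,5.000)
cell (2,5): code 0011 → (2.162,5.000)–(2.872,6.000)
cell (2,6): code 0011 → (2.872,6.000)–(2.638,7.000)
cell (2,7): code 0001 → (2.638,7.000)–(2.000,7.546)
cell (3,1): code 0100 → (3.748,2.000)–(4.000,1.663)
cell (3,2): code 1000 → (4.000,2.510)–(3.748,2.000)
cell (4,1): code 0110 → (4.000,1.663)–(5.000,1.628)
cell (4,2): code 1001 → (5.000,2.536)–(4.000,2.510)
cell (5,1): code 0010 → (5.000,1.628)–(5.280,2.000)
cell (5,2): code 0001 → (5.280,2.000)–(5.000,2.536)
total: 16 segments, chained into 2 closed loop(s), length Σ = 12.763439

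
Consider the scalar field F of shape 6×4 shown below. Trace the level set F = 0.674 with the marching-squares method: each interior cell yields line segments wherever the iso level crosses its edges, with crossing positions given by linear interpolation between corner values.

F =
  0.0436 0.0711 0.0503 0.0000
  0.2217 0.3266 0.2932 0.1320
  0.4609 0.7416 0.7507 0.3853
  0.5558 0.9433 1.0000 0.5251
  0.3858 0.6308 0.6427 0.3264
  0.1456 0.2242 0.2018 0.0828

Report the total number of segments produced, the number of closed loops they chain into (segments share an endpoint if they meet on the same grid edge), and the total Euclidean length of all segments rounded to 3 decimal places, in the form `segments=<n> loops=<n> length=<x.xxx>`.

segments=8 loops=1 length=7.016

cell (1,0): code 0100 → (1.837,1.000)–(2.000,0.759)
cell (1,1): code 1100 → (1.832,2.000)–(1.837,1.000)
cell (1,2): code 1000 → (2.000,2.210)–(1.832,2.000)
cell (2,0): code 0110 → (2.000,0.759)–(3.000,0.305)
cell (2,2): code 1001 → (3.000,2.686)–(2.000,2.210)
cell (3,0): code 0010 → (3.000,0.305)–(3.862,1.000)
cell (3,1): code 0011 → (3.862,1.000)–(3.912,2.000)
cell (3,2): code 0001 → (3.912,2.000)–(3.000,2.686)
total: 8 segments, chained into 1 closed loop(s), length Σ = 7.015583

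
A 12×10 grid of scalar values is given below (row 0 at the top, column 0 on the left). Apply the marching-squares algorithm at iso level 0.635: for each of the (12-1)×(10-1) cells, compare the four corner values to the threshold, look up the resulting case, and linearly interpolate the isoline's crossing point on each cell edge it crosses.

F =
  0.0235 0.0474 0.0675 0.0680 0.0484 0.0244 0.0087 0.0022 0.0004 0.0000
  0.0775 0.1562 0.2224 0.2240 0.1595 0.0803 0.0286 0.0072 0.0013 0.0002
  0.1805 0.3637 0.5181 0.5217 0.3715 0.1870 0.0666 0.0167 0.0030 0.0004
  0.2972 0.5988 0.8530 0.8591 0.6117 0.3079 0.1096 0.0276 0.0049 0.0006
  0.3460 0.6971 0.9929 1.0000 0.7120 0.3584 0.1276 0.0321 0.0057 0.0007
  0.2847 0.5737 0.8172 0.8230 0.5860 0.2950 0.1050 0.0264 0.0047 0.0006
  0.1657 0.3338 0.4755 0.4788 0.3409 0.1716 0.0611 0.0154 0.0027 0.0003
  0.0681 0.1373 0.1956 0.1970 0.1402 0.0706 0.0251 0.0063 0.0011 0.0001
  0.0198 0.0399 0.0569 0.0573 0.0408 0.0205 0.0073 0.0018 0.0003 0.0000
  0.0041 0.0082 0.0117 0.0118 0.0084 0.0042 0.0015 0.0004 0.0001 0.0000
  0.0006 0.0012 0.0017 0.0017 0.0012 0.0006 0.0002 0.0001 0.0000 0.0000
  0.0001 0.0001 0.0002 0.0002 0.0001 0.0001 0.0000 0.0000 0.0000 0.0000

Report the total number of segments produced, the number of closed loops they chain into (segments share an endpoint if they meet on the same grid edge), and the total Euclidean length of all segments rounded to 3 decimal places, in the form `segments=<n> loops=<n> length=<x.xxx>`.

cell (2,1): code 0100 → (2.349,2.000)–(3.000,1.142)
cell (2,2): code 1100 → (2.336,3.000)–(2.349,2.000)
cell (2,3): code 1000 → (3.000,3.906)–(2.336,3.000)
cell (3,0): code 0100 → (3.368,1.000)–(4.000,0.823)
cell (3,1): code 1110 → (3.000,1.142)–(3.368,1.000)
cell (3,3): code 1101 → (3.232,4.000)–(3.000,3.906)
cell (3,4): code 1000 → (4.000,4.218)–(3.232,4.000)
cell (4,0): code 0010 → (4.000,0.823)–(4.503,1.000)
cell (4,1): code 0111 → (4.503,1.000)–(5.000,1.252)
cell (4,3): code 1011 → (5.000,3.793)–(4.611,4.000)
cell (4,4): code 0001 → (4.611,4.000)–(4.000,4.218)
cell (5,1): code 0010 → (5.000,1.252)–(5.533,2.000)
cell (5,2): code 0011 → (5.533,2.000)–(5.546,3.000)
cell (5,3): code 0001 → (5.546,3.000)–(5.000,3.793)
total: 14 segments, chained into 1 closed loop(s), length Σ = 10.361008

segments=14 loops=1 length=10.361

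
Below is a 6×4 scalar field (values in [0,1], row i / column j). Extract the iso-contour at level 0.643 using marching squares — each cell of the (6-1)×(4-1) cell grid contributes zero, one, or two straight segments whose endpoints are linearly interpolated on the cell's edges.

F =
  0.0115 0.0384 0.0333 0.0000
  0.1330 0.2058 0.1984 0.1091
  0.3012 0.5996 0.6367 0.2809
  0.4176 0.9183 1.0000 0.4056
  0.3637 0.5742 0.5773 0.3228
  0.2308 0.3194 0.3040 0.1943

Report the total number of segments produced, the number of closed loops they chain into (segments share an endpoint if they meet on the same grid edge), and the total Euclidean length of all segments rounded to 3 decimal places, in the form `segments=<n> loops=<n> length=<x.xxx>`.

cell (2,0): code 0100 → (2.136,1.000)–(3.000,0.450)
cell (2,1): code 1100 → (2.017,2.000)–(2.136,1.000)
cell (2,2): code 1000 → (3.000,2.601)–(2.017,2.000)
cell (3,0): code 0010 → (3.000,0.450)–(3.800,1.000)
cell (3,1): code 0011 → (3.800,1.000)–(3.845,2.000)
cell (3,2): code 0001 → (3.845,2.000)–(3.000,2.601)
total: 6 segments, chained into 1 closed loop(s), length Σ = 6.190790

segments=6 loops=1 length=6.191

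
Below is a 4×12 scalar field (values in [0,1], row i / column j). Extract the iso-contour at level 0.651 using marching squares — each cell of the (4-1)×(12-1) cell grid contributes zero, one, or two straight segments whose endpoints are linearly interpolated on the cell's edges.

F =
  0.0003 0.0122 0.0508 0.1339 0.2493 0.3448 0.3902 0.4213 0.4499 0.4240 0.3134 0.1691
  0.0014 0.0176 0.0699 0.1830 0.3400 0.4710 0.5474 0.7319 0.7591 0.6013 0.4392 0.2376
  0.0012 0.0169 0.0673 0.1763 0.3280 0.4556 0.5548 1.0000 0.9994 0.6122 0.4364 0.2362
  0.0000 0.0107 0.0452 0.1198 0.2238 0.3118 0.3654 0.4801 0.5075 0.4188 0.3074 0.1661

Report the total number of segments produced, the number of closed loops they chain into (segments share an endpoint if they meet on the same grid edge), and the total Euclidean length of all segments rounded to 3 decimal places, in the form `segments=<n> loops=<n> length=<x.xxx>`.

cell (0,6): code 0100 → (0.740,7.000)–(1.000,6.562)
cell (0,7): code 1100 → (0.650,8.000)–(0.740,7.000)
cell (0,8): code 1000 → (1.000,8.685)–(0.650,8.000)
cell (1,6): code 0110 → (1.000,6.562)–(2.000,6.216)
cell (1,8): code 1001 → (2.000,8.900)–(1.000,8.685)
cell (2,6): code 0010 → (2.000,6.216)–(2.671,7.000)
cell (2,7): code 0011 → (2.671,7.000)–(2.708,8.000)
cell (2,8): code 0001 → (2.708,8.000)–(2.000,8.900)
total: 8 segments, chained into 1 closed loop(s), length Σ = 7.541709

segments=8 loops=1 length=7.542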